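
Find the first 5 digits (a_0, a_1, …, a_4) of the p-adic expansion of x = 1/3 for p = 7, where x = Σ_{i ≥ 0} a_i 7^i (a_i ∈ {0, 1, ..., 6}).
(a_0, …, a_4) = (5, 4, 4, 4, 4)

v_7(1/3) = 0 (numerator and denominator both coprime to 7), so x ∈ ℤ_7^×. Compute digits iteratively via a_i = x_i mod 7, x_{i+1} = (x_i − a_i)/7, with x_0 = x:
  x_0 = 1/3;  a_0 = 5;  x_1 = (x_0 − 5)/7 = -2/3
  x_1 = -2/3;  a_1 = 4;  x_2 = (x_1 − 4)/7 = -2/3
  x_2 = -2/3;  a_2 = 4;  x_3 = (x_2 − 4)/7 = -2/3
  x_3 = -2/3;  a_3 = 4;  x_4 = (x_3 − 4)/7 = -2/3
  x_4 = -2/3;  a_4 = 4;  x_5 = (x_4 − 4)/7 = -2/3
Digits: (5, 4, 4, 4, 4).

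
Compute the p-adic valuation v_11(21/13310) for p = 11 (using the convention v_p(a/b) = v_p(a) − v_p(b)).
v_11(21/13310) = -3

Factor powers of 11 from the numerator and denominator of the reduced fraction: 21 = 11^0 · 21 and 13310 = 11^3 · 10. Apply v_p(a/b) = v_p(a) − v_p(b): v_11(21/13310) = 0 − 3 = -3.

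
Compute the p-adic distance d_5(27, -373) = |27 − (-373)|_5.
d_5(27, -373) = 1/25

Step 1 — x − y = 27 − (-373) = 400. Step 2 — v_5(400) = 2 (factor: 400 = (5^2 · 16); the sign does not affect v_p). Step 3 — |x − y|_5 = 5^{-2} = 1/25.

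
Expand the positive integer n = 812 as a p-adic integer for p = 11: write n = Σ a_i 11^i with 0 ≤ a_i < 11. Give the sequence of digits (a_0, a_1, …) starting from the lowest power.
(a_0, a_1, …) = (9, 7, 6)

Repeated division by 11 gives the digits low-to-high: 812 = 9 + 7·11^1 + 6·11^2. Digit sequence: (9, 7, 6).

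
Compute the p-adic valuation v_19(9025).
v_19(9025) = 2

v_19(n) is the largest exponent k such that 19^k divides n. Factor out: 9025 = 19^2 · 25. (Sign doesn't affect v_p.) So v_19(9025) = 2.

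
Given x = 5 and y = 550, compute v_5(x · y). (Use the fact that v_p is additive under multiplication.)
v_5(2750) = 3

v_p(x) = 1 (factor: 5 = 5^1 · 1); v_p(y) = 2 (factor: 550 = 5^2 · 22). Additivity: v_p(xy) = v_p(x) + v_p(y) = 1 + 2 = 3. (Direct check: xy = 2750 = 5^3 · (22).)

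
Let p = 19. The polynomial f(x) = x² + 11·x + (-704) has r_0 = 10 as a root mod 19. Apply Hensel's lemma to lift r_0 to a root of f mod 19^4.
r_3 = 74357 (mod 130321)

Hensel: r_{i+1} = r_i − f(r_i)·(f′(r_i))^{-1} mod 19^{i+2}, f′(x) = 2x + 11. Iterate:
  r_0 = 10 (mod 19)
  r_1 = 352 (mod 361)
  r_2 = 5767 (mod 6859)
  r_3 = 74357 (mod 130321)
Final: r = 74357 satisfies f(r) ≡ 0 mod 19^4.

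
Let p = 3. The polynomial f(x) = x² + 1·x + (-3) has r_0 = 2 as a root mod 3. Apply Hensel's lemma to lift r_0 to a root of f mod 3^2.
r_1 = 5 (mod 9)

Hensel: r_{i+1} = r_i − f(r_i)·(f′(r_i))^{-1} mod 3^{i+2}, f′(x) = 2x + 1. Iterate:
  r_0 = 2 (mod 3)
  r_1 = 5 (mod 9)
Final: r = 5 satisfies f(r) ≡ 0 mod 3^2.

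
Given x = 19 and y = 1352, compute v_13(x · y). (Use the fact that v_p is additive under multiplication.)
v_13(25688) = 2

v_p(x) = 0 (factor: 19 = 13^0 · 19); v_p(y) = 2 (factor: 1352 = 13^2 · 8). Additivity: v_p(xy) = v_p(x) + v_p(y) = 0 + 2 = 2. (Direct check: xy = 25688 = 13^2 · (152).)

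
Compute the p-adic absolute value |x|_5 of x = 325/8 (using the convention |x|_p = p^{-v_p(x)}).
|325/8|_5 = 1/25

Step 1 — compute v_5(x) by factoring powers of 5 out of the numerator and denominator: v_5(325/8) = 2. Step 2 — apply |x|_p = p^{-v_p(x)} = 5^{-2} = 1/25.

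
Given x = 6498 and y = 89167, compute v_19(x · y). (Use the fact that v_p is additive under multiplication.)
v_19(579407166) = 5

v_p(x) = 2 (factor: 6498 = 19^2 · 18); v_p(y) = 3 (factor: 89167 = 19^3 · 13). Additivity: v_p(xy) = v_p(x) + v_p(y) = 2 + 3 = 5. (Direct check: xy = 579407166 = 19^5 · (234).)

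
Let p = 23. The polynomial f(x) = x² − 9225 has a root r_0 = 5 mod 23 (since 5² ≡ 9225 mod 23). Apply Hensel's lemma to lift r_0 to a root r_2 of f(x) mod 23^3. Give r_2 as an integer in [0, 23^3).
r_2 = 1454 (mod 12167)

Hensel's recurrence: r_{i+1} = r_i − f(r_i)·(f′(r_i))^{-1} mod 23^{i+2}, with f′(x) = 2x. Iterate:
  r_0 = 5 (mod 23)
  r_1 = 396 (mod 529)
  r_2 = 1454 (mod 12167)
Final: r_2 = 1454, and one checks f(r_2) ≡ 0 mod 23^3.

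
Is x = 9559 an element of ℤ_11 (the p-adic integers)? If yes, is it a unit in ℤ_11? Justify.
x ∈ ℤ_11 but not a unit; v_11(x) = 2 > 0

ℤ_11 = {x ∈ ℚ_11 : v_11(x) ≥ 0} and ℤ_11^× = {x ∈ ℤ_11 : v_11(x) = 0}. Here v_11(9559) = v_11(num) − v_11(den) = 2; compare against these criteria.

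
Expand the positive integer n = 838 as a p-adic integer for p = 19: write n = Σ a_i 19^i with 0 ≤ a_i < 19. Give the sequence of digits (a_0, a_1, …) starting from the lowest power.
(a_0, a_1, …) = (2, 6, 2)

Repeated division by 19 gives the digits low-to-high: 838 = 2 + 6·19^1 + 2·19^2. Digit sequence: (2, 6, 2).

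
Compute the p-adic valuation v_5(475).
v_5(475) = 2

v_5(n) is the largest exponent k such that 5^k divides n. Factor out: 475 = 5^2 · 19. (Sign doesn't affect v_p.) So v_5(475) = 2.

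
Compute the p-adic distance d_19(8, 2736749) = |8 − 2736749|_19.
d_19(8, 2736749) = 1/130321

Step 1 — x − y = 8 − 2736749 = -2736741. Step 2 — v_19(-2736741) = 4 (factor: -2736741 = −(19^4 · 21); the sign does not affect v_p). Step 3 — |x − y|_19 = 19^{-4} = 1/130321.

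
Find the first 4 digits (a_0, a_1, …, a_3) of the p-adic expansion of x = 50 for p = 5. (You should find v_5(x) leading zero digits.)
(a_0, …, a_3) = (0, 0, 2, 0)

v_5(50) = 2, so a_0 = ... = a_1 = 0. Factor out: x = 5^2 · u with u = 2 a unit in ℤ_5. Expand u iteratively via a_{v+i} = u_i mod 5, u_{i+1} = (u_i − a_{v+i})/5:
  u_0 = 2;  a_2 = 2;  u_1 = (u_0 − 2)/5 = 0
  u_1 = 0;  a_3 = 0;  u_2 = (u_1 − 0)/5 = 0
Digits: (0, 0, 2, 0).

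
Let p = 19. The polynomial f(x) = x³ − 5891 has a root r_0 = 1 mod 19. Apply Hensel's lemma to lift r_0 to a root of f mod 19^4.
r_3 = 32529 (mod 130321)

Hensel: r_{i+1} = r_i − f(r_i)/f′(r_i) mod 19^{i+2}, where f′(x) = 3x². Iterate:
  r_0 = 1 (mod 19)
  r_1 = 39 (mod 361)
  r_2 = 5093 (mod 6859)
  r_3 = 32529 (mod 130321)
Final: r = 32529 with f(r) ≡ 0 mod 19^4.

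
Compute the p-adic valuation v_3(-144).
v_3(-144) = 2

v_3(n) is the largest exponent k such that 3^k divides n. Factor out: -144 = -3^2 · 16. (Sign doesn't affect v_p.) So v_3(-144) = 2.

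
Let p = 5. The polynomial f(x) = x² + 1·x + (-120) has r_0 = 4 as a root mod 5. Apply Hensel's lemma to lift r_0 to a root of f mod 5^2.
r_1 = 4 (mod 25)

Hensel: r_{i+1} = r_i − f(r_i)·(f′(r_i))^{-1} mod 5^{i+2}, f′(x) = 2x + 1. Iterate:
  r_0 = 4 (mod 5)
  r_1 = 4 (mod 25)
Final: r = 4 satisfies f(r) ≡ 0 mod 5^2.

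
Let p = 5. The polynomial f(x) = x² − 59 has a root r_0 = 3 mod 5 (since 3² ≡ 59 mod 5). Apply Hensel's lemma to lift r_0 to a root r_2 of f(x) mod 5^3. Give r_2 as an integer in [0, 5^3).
r_2 = 53 (mod 125)

Hensel's recurrence: r_{i+1} = r_i − f(r_i)·(f′(r_i))^{-1} mod 5^{i+2}, with f′(x) = 2x. Iterate:
  r_0 = 3 (mod 5)
  r_1 = 3 (mod 25)
  r_2 = 53 (mod 125)
Final: r_2 = 53, and one checks f(r_2) ≡ 0 mod 5^3.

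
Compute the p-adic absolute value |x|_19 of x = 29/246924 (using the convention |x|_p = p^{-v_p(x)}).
|29/246924|_19 = 6859

Step 1 — compute v_19(x) by factoring powers of 19 out of the numerator and denominator: v_19(29/246924) = -3. Step 2 — apply |x|_p = p^{-v_p(x)} = 19^{3} = 6859.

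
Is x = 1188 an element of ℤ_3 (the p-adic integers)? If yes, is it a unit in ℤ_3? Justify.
x ∈ ℤ_3 but not a unit; v_3(x) = 3 > 0

ℤ_3 = {x ∈ ℚ_3 : v_3(x) ≥ 0} and ℤ_3^× = {x ∈ ℤ_3 : v_3(x) = 0}. Here v_3(1188) = v_3(num) − v_3(den) = 3; compare against these criteria.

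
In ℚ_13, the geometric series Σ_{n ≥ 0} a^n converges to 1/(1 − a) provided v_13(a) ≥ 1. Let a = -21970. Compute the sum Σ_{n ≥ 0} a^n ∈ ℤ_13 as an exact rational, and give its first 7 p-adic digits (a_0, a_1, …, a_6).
Σ a^n = 1/(1 − a) = 1/21971;  first 7 digits = (1, 0, 0, 3, 12, 12, 8)

v_13(a) = 3 ≥ 1, so the series converges in ℤ_13 to 1/(1 − a) = 1/(1 − (-21970)) = 1/21971. Expand this rational in ℤ_13: compute digits iteratively via d_i = x_i mod 13, x_{i+1} = (x_i − d_i)/13. The first 7 digits are (1, 0, 0, 3, 12, 12, 8).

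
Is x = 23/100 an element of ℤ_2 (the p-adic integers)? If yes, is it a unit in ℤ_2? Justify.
x ∉ ℤ_2 (v_2(x) = -2 < 0)

ℤ_2 = {x ∈ ℚ_2 : v_2(x) ≥ 0} and ℤ_2^× = {x ∈ ℤ_2 : v_2(x) = 0}. Here v_2(23/100) = v_2(num) − v_2(den) = -2; compare against these criteria.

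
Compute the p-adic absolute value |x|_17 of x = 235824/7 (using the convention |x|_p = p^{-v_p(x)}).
|235824/7|_17 = 1/4913

Step 1 — compute v_17(x) by factoring powers of 17 out of the numerator and denominator: v_17(235824/7) = 3. Step 2 — apply |x|_p = p^{-v_p(x)} = 17^{-3} = 1/4913.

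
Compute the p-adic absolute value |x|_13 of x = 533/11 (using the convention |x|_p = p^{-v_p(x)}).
|533/11|_13 = 1/13

Step 1 — compute v_13(x) by factoring powers of 13 out of the numerator and denominator: v_13(533/11) = 1. Step 2 — apply |x|_p = p^{-v_p(x)} = 13^{-1} = 1/13.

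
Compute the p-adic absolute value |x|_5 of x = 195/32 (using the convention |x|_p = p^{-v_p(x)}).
|195/32|_5 = 1/5

Step 1 — compute v_5(x) by factoring powers of 5 out of the numerator and denominator: v_5(195/32) = 1. Step 2 — apply |x|_p = p^{-v_p(x)} = 5^{-1} = 1/5.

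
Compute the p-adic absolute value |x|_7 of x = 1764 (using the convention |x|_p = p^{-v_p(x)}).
|1764|_7 = 1/49

Step 1 — compute v_7(x) by factoring powers of 7 out of the numerator and denominator: v_7(1764) = 2. Step 2 — apply |x|_p = p^{-v_p(x)} = 7^{-2} = 1/49.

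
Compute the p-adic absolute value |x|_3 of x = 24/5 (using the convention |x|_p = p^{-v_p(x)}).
|24/5|_3 = 1/3

Step 1 — compute v_3(x) by factoring powers of 3 out of the numerator and denominator: v_3(24/5) = 1. Step 2 — apply |x|_p = p^{-v_p(x)} = 3^{-1} = 1/3.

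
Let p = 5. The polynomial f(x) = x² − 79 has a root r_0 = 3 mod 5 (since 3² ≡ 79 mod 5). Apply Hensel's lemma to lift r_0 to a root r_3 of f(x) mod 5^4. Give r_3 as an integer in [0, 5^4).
r_3 = 448 (mod 625)

Hensel's recurrence: r_{i+1} = r_i − f(r_i)·(f′(r_i))^{-1} mod 5^{i+2}, with f′(x) = 2x. Iterate:
  r_0 = 3 (mod 5)
  r_1 = 23 (mod 25)
  r_2 = 73 (mod 125)
  r_3 = 448 (mod 625)
Final: r_3 = 448, and one checks f(r_3) ≡ 0 mod 5^4.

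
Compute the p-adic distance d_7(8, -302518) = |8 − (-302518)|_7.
d_7(8, -302518) = 1/16807

Step 1 — x − y = 8 − (-302518) = 302526. Step 2 — v_7(302526) = 5 (factor: 302526 = (7^5 · 18); the sign does not affect v_p). Step 3 — |x − y|_7 = 7^{-5} = 1/16807.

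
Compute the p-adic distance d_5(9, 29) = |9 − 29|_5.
d_5(9, 29) = 1/5

Step 1 — x − y = 9 − 29 = -20. Step 2 — v_5(-20) = 1 (factor: -20 = −(5^1 · 4); the sign does not affect v_p). Step 3 — |x − y|_5 = 5^{-1} = 1/5.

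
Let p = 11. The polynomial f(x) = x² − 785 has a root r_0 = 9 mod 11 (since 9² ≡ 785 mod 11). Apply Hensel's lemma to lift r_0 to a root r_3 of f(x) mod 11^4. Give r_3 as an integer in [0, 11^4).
r_3 = 3947 (mod 14641)

Hensel's recurrence: r_{i+1} = r_i − f(r_i)·(f′(r_i))^{-1} mod 11^{i+2}, with f′(x) = 2x. Iterate:
  r_0 = 9 (mod 11)
  r_1 = 75 (mod 121)
  r_2 = 1285 (mod 1331)
  r_3 = 3947 (mod 14641)
Final: r_3 = 3947, and one checks f(r_3) ≡ 0 mod 11^4.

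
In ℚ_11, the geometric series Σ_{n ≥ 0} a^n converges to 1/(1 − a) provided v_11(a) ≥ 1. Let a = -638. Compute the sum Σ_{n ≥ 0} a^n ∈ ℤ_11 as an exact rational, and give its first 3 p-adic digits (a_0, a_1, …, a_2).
Σ a^n = 1/(1 − a) = 1/639;  first 3 digits = (1, 8, 3)

v_11(a) = 1 ≥ 1, so the series converges in ℤ_11 to 1/(1 − a) = 1/(1 − (-638)) = 1/639. Expand this rational in ℤ_11: compute digits iteratively via d_i = x_i mod 11, x_{i+1} = (x_i − d_i)/11. The first 3 digits are (1, 8, 3).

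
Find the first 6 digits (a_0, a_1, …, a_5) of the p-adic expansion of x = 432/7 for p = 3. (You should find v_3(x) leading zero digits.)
(a_0, …, a_5) = (0, 0, 0, 1, 0, 1)

v_3(432/7) = 3, so a_0 = ... = a_2 = 0. Factor out: x = 3^3 · u with u = 16/7 a unit in ℤ_3. Expand u iteratively via a_{v+i} = u_i mod 3, u_{i+1} = (u_i − a_{v+i})/3:
  u_0 = 16/7;  a_3 = 1;  u_1 = (u_0 − 1)/3 = 3/7
  u_1 = 3/7;  a_4 = 0;  u_2 = (u_1 − 0)/3 = 1/7
  u_2 = 1/7;  a_5 = 1;  u_3 = (u_2 − 1)/3 = -2/7
Digits: (0, 0, 0, 1, 0, 1).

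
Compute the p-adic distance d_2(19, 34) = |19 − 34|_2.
d_2(19, 34) = 1

Step 1 — x − y = 19 − 34 = -15. Step 2 — v_2(-15) = 0 (factor: -15 = −(2^0 · 15); the sign does not affect v_p). Step 3 — |x − y|_2 = 2^{0} = 1.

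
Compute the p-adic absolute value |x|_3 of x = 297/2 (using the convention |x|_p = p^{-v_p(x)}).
|297/2|_3 = 1/27

Step 1 — compute v_3(x) by factoring powers of 3 out of the numerator and denominator: v_3(297/2) = 3. Step 2 — apply |x|_p = p^{-v_p(x)} = 3^{-3} = 1/27.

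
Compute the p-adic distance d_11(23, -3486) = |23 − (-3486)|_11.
d_11(23, -3486) = 1/121

Step 1 — x − y = 23 − (-3486) = 3509. Step 2 — v_11(3509) = 2 (factor: 3509 = (11^2 · 29); the sign does not affect v_p). Step 3 — |x − y|_11 = 11^{-2} = 1/121.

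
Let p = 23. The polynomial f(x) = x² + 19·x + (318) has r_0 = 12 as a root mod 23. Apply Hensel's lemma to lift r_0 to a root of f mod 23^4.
r_3 = 45736 (mod 279841)

Hensel: r_{i+1} = r_i − f(r_i)·(f′(r_i))^{-1} mod 23^{i+2}, f′(x) = 2x + 19. Iterate:
  r_0 = 12 (mod 23)
  r_1 = 242 (mod 529)
  r_2 = 9235 (mod 12167)
  r_3 = 45736 (mod 279841)
Final: r = 45736 satisfies f(r) ≡ 0 mod 23^4.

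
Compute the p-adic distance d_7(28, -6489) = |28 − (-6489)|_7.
d_7(28, -6489) = 1/343

Step 1 — x − y = 28 − (-6489) = 6517. Step 2 — v_7(6517) = 3 (factor: 6517 = (7^3 · 19); the sign does not affect v_p). Step 3 — |x − y|_7 = 7^{-3} = 1/343.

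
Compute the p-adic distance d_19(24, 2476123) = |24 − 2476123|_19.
d_19(24, 2476123) = 1/2476099

Step 1 — x − y = 24 − 2476123 = -2476099. Step 2 — v_19(-2476099) = 5 (factor: -2476099 = −(19^5 · 1); the sign does not affect v_p). Step 3 — |x − y|_19 = 19^{-5} = 1/2476099.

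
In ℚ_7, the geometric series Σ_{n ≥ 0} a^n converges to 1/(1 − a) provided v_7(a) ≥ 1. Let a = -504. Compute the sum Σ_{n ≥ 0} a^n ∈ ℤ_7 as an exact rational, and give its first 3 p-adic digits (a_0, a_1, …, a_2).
Σ a^n = 1/(1 − a) = 1/505;  first 3 digits = (1, 5, 0)

v_7(a) = 1 ≥ 1, so the series converges in ℤ_7 to 1/(1 − a) = 1/(1 − (-504)) = 1/505. Expand this rational in ℤ_7: compute digits iteratively via d_i = x_i mod 7, x_{i+1} = (x_i − d_i)/7. The first 3 digits are (1, 5, 0).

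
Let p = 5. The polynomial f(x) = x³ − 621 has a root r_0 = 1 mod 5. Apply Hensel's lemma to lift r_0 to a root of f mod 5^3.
r_2 = 66 (mod 125)

Hensel: r_{i+1} = r_i − f(r_i)/f′(r_i) mod 5^{i+2}, where f′(x) = 3x². Iterate:
  r_0 = 1 (mod 5)
  r_1 = 16 (mod 25)
  r_2 = 66 (mod 125)
Final: r = 66 with f(r) ≡ 0 mod 5^3.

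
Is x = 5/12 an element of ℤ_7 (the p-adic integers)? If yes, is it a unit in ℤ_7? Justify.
x ∈ ℤ_7^× (unit); v_7(x) = 0

ℤ_7 = {x ∈ ℚ_7 : v_7(x) ≥ 0} and ℤ_7^× = {x ∈ ℤ_7 : v_7(x) = 0}. Here v_7(5/12) = v_7(num) − v_7(den) = 0; compare against these criteria.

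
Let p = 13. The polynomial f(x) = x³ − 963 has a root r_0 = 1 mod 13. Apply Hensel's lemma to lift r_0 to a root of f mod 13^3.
r_2 = 1730 (mod 2197)

Hensel: r_{i+1} = r_i − f(r_i)/f′(r_i) mod 13^{i+2}, where f′(x) = 3x². Iterate:
  r_0 = 1 (mod 13)
  r_1 = 40 (mod 169)
  r_2 = 1730 (mod 2197)
Final: r = 1730 with f(r) ≡ 0 mod 13^3.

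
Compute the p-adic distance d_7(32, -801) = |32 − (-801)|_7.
d_7(32, -801) = 1/49

Step 1 — x − y = 32 − (-801) = 833. Step 2 — v_7(833) = 2 (factor: 833 = (7^2 · 17); the sign does not affect v_p). Step 3 — |x − y|_7 = 7^{-2} = 1/49.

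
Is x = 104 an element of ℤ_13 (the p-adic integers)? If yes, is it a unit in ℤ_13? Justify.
x ∈ ℤ_13 but not a unit; v_13(x) = 1 > 0

ℤ_13 = {x ∈ ℚ_13 : v_13(x) ≥ 0} and ℤ_13^× = {x ∈ ℤ_13 : v_13(x) = 0}. Here v_13(104) = v_13(num) − v_13(den) = 1; compare against these criteria.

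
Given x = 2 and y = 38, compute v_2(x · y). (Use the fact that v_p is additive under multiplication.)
v_2(76) = 2

v_p(x) = 1 (factor: 2 = 2^1 · 1); v_p(y) = 1 (factor: 38 = 2^1 · 19). Additivity: v_p(xy) = v_p(x) + v_p(y) = 1 + 1 = 2. (Direct check: xy = 76 = 2^2 · (19).)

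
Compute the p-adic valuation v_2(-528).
v_2(-528) = 4

v_2(n) is the largest exponent k such that 2^k divides n. Factor out: -528 = -2^4 · 33. (Sign doesn't affect v_p.) So v_2(-528) = 4.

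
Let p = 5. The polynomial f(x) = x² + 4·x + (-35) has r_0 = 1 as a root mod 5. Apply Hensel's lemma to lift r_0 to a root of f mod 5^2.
r_1 = 6 (mod 25)

Hensel: r_{i+1} = r_i − f(r_i)·(f′(r_i))^{-1} mod 5^{i+2}, f′(x) = 2x + 4. Iterate:
  r_0 = 1 (mod 5)
  r_1 = 6 (mod 25)
Final: r = 6 satisfies f(r) ≡ 0 mod 5^2.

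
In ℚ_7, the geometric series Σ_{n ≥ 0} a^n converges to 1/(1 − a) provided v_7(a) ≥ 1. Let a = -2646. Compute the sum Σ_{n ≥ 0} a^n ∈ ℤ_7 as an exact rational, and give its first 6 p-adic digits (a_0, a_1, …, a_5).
Σ a^n = 1/(1 − a) = 1/2647;  first 6 digits = (1, 0, 2, 6, 2, 3)

v_7(a) = 2 ≥ 1, so the series converges in ℤ_7 to 1/(1 − a) = 1/(1 − (-2646)) = 1/2647. Expand this rational in ℤ_7: compute digits iteratively via d_i = x_i mod 7, x_{i+1} = (x_i − d_i)/7. The first 6 digits are (1, 0, 2, 6, 2, 3).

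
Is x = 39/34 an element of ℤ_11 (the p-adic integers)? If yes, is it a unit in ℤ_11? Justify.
x ∈ ℤ_11^× (unit); v_11(x) = 0

ℤ_11 = {x ∈ ℚ_11 : v_11(x) ≥ 0} and ℤ_11^× = {x ∈ ℤ_11 : v_11(x) = 0}. Here v_11(39/34) = v_11(num) − v_11(den) = 0; compare against these criteria.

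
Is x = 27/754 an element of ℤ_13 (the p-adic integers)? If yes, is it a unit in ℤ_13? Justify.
x ∉ ℤ_13 (v_13(x) = -1 < 0)

ℤ_13 = {x ∈ ℚ_13 : v_13(x) ≥ 0} and ℤ_13^× = {x ∈ ℤ_13 : v_13(x) = 0}. Here v_13(27/754) = v_13(num) − v_13(den) = -1; compare against these criteria.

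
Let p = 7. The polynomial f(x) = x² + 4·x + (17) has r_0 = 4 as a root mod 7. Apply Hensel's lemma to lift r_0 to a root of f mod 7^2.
r_1 = 4 (mod 49)

Hensel: r_{i+1} = r_i − f(r_i)·(f′(r_i))^{-1} mod 7^{i+2}, f′(x) = 2x + 4. Iterate:
  r_0 = 4 (mod 7)
  r_1 = 4 (mod 49)
Final: r = 4 satisfies f(r) ≡ 0 mod 7^2.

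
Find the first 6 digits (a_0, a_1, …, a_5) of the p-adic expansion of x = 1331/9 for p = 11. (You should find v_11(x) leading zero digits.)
(a_0, …, a_5) = (0, 0, 0, 5, 2, 1)

v_11(1331/9) = 3, so a_0 = ... = a_2 = 0. Factor out: x = 11^3 · u with u = 1/9 a unit in ℤ_11. Expand u iteratively via a_{v+i} = u_i mod 11, u_{i+1} = (u_i − a_{v+i})/11:
  u_0 = 1/9;  a_3 = 5;  u_1 = (u_0 − 5)/11 = -4/9
  u_1 = -4/9;  a_4 = 2;  u_2 = (u_1 − 2)/11 = -2/9
  u_2 = -2/9;  a_5 = 1;  u_3 = (u_2 − 1)/11 = -1/9
Digits: (0, 0, 0, 5, 2, 1).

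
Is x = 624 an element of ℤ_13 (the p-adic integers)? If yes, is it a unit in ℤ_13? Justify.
x ∈ ℤ_13 but not a unit; v_13(x) = 1 > 0

ℤ_13 = {x ∈ ℚ_13 : v_13(x) ≥ 0} and ℤ_13^× = {x ∈ ℤ_13 : v_13(x) = 0}. Here v_13(624) = v_13(num) − v_13(den) = 1; compare against these criteria.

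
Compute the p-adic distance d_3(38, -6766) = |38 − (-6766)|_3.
d_3(38, -6766) = 1/243

Step 1 — x − y = 38 − (-6766) = 6804. Step 2 — v_3(6804) = 5 (factor: 6804 = (3^5 · 28); the sign does not affect v_p). Step 3 — |x − y|_3 = 3^{-5} = 1/243.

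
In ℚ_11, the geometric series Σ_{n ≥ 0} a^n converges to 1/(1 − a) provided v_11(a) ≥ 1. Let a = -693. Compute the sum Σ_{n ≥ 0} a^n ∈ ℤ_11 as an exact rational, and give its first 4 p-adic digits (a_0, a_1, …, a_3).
Σ a^n = 1/(1 − a) = 1/694;  first 4 digits = (1, 3, 3, 2)

v_11(a) = 1 ≥ 1, so the series converges in ℤ_11 to 1/(1 − a) = 1/(1 − (-693)) = 1/694. Expand this rational in ℤ_11: compute digits iteratively via d_i = x_i mod 11, x_{i+1} = (x_i − d_i)/11. The first 4 digits are (1, 3, 3, 2).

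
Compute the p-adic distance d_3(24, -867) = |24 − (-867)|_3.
d_3(24, -867) = 1/81

Step 1 — x − y = 24 − (-867) = 891. Step 2 — v_3(891) = 4 (factor: 891 = (3^4 · 11); the sign does not affect v_p). Step 3 — |x − y|_3 = 3^{-4} = 1/81.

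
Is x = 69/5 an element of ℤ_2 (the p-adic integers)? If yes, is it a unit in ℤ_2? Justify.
x ∈ ℤ_2^× (unit); v_2(x) = 0

ℤ_2 = {x ∈ ℚ_2 : v_2(x) ≥ 0} and ℤ_2^× = {x ∈ ℤ_2 : v_2(x) = 0}. Here v_2(69/5) = v_2(num) − v_2(den) = 0; compare against these criteria.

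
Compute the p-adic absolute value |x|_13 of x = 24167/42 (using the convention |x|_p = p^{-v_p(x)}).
|24167/42|_13 = 1/2197

Step 1 — compute v_13(x) by factoring powers of 13 out of the numerator and denominator: v_13(24167/42) = 3. Step 2 — apply |x|_p = p^{-v_p(x)} = 13^{-3} = 1/2197.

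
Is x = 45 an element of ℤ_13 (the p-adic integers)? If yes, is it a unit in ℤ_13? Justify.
x ∈ ℤ_13^× (unit); v_13(x) = 0

ℤ_13 = {x ∈ ℚ_13 : v_13(x) ≥ 0} and ℤ_13^× = {x ∈ ℤ_13 : v_13(x) = 0}. Here v_13(45) = v_13(num) − v_13(den) = 0; compare against these criteria.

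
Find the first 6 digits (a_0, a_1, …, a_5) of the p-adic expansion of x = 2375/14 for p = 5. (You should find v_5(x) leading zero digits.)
(a_0, …, a_5) = (0, 0, 0, 1, 4, 1)

v_5(2375/14) = 3, so a_0 = ... = a_2 = 0. Factor out: x = 5^3 · u with u = 19/14 a unit in ℤ_5. Expand u iteratively via a_{v+i} = u_i mod 5, u_{i+1} = (u_i − a_{v+i})/5:
  u_0 = 19/14;  a_3 = 1;  u_1 = (u_0 − 1)/5 = 1/14
  u_1 = 1/14;  a_4 = 4;  u_2 = (u_1 − 4)/5 = -11/14
  u_2 = -11/14;  a_5 = 1;  u_3 = (u_2 − 1)/5 = -5/14
Digits: (0, 0, 0, 1, 4, 1).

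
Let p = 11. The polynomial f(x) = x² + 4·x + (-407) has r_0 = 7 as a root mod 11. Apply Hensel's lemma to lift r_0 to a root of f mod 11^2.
r_1 = 106 (mod 121)

Hensel: r_{i+1} = r_i − f(r_i)·(f′(r_i))^{-1} mod 11^{i+2}, f′(x) = 2x + 4. Iterate:
  r_0 = 7 (mod 11)
  r_1 = 106 (mod 121)
Final: r = 106 satisfies f(r) ≡ 0 mod 11^2.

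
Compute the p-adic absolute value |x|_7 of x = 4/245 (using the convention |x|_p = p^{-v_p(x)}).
|4/245|_7 = 49

Step 1 — compute v_7(x) by factoring powers of 7 out of the numerator and denominator: v_7(4/245) = -2. Step 2 — apply |x|_p = p^{-v_p(x)} = 7^{2} = 49.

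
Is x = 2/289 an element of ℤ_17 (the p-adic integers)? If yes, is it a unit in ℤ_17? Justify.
x ∉ ℤ_17 (v_17(x) = -2 < 0)

ℤ_17 = {x ∈ ℚ_17 : v_17(x) ≥ 0} and ℤ_17^× = {x ∈ ℤ_17 : v_17(x) = 0}. Here v_17(2/289) = v_17(num) − v_17(den) = -2; compare against these criteria.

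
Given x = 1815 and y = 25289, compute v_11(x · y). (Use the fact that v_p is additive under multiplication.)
v_11(45899535) = 5

v_p(x) = 2 (factor: 1815 = 11^2 · 15); v_p(y) = 3 (factor: 25289 = 11^3 · 19). Additivity: v_p(xy) = v_p(x) + v_p(y) = 2 + 3 = 5. (Direct check: xy = 45899535 = 11^5 · (285).)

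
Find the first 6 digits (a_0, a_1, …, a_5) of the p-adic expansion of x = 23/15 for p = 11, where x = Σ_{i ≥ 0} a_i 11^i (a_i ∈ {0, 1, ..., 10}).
(a_0, …, a_5) = (3, 5, 1, 5, 1, 5)

v_11(23/15) = 0 (numerator and denominator both coprime to 11), so x ∈ ℤ_11^×. Compute digits iteratively via a_i = x_i mod 11, x_{i+1} = (x_i − a_i)/11, with x_0 = x:
  x_0 = 23/15;  a_0 = 3;  x_1 = (x_0 − 3)/11 = -2/15
  x_1 = -2/15;  a_1 = 5;  x_2 = (x_1 − 5)/11 = -7/15
  x_2 = -7/15;  a_2 = 1;  x_3 = (x_2 − 1)/11 = -2/15
  x_3 = -2/15;  a_3 = 5;  x_4 = (x_3 − 5)/11 = -7/15
  x_4 = -7/15;  a_4 = 1;  x_5 = (x_4 − 1)/11 = -2/15
  x_5 = -2/15;  a_5 = 5;  x_6 = (x_5 − 5)/11 = -7/15
Digits: (3, 5, 1, 5, 1, 5).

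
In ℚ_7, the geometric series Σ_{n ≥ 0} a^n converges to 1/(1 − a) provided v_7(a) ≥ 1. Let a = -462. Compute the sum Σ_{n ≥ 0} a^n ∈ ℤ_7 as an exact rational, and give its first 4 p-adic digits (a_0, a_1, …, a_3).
Σ a^n = 1/(1 − a) = 1/463;  first 4 digits = (1, 4, 6, 5)

v_7(a) = 1 ≥ 1, so the series converges in ℤ_7 to 1/(1 − a) = 1/(1 − (-462)) = 1/463. Expand this rational in ℤ_7: compute digits iteratively via d_i = x_i mod 7, x_{i+1} = (x_i − d_i)/7. The first 4 digits are (1, 4, 6, 5).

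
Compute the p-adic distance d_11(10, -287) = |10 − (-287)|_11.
d_11(10, -287) = 1/11

Step 1 — x − y = 10 − (-287) = 297. Step 2 — v_11(297) = 1 (factor: 297 = (11^1 · 27); the sign does not affect v_p). Step 3 — |x − y|_11 = 11^{-1} = 1/11.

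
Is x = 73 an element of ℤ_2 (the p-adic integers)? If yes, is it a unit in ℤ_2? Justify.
x ∈ ℤ_2^× (unit); v_2(x) = 0

ℤ_2 = {x ∈ ℚ_2 : v_2(x) ≥ 0} and ℤ_2^× = {x ∈ ℤ_2 : v_2(x) = 0}. Here v_2(73) = v_2(num) − v_2(den) = 0; compare against these criteria.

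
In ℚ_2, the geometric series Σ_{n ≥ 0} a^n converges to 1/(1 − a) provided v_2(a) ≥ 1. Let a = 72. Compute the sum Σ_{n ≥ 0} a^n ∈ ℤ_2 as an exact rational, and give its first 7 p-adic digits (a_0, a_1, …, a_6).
Σ a^n = 1/(1 − a) = -1/71;  first 7 digits = (1, 0, 0, 1, 0, 0, 0)

v_2(a) = 3 ≥ 1, so the series converges in ℤ_2 to 1/(1 − a) = 1/(1 − 72) = -1/71. Expand this rational in ℤ_2: compute digits iteratively via d_i = x_i mod 2, x_{i+1} = (x_i − d_i)/2. The first 7 digits are (1, 0, 0, 1, 0, 0, 0).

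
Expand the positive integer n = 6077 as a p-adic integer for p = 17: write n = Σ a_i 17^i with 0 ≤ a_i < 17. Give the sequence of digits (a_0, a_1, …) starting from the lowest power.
(a_0, a_1, …) = (8, 0, 4, 1)

Repeated division by 17 gives the digits low-to-high: 6077 = 8 + 4·17^2 + 1·17^3. Digit sequence: (8, 0, 4, 1).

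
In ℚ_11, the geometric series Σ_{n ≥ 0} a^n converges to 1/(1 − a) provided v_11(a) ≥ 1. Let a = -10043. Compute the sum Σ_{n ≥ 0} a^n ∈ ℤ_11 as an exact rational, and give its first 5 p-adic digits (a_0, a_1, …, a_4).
Σ a^n = 1/(1 − a) = 1/10044;  first 5 digits = (1, 0, 5, 3, 2)

v_11(a) = 2 ≥ 1, so the series converges in ℤ_11 to 1/(1 − a) = 1/(1 − (-10043)) = 1/10044. Expand this rational in ℤ_11: compute digits iteratively via d_i = x_i mod 11, x_{i+1} = (x_i − d_i)/11. The first 5 digits are (1, 0, 5, 3, 2).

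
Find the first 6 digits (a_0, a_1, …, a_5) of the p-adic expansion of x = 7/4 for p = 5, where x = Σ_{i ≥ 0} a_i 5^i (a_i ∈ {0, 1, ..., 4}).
(a_0, …, a_5) = (3, 1, 1, 1, 1, 1)

v_5(7/4) = 0 (numerator and denominator both coprime to 5), so x ∈ ℤ_5^×. Compute digits iteratively via a_i = x_i mod 5, x_{i+1} = (x_i − a_i)/5, with x_0 = x:
  x_0 = 7/4;  a_0 = 3;  x_1 = (x_0 − 3)/5 = -1/4
  x_1 = -1/4;  a_1 = 1;  x_2 = (x_1 − 1)/5 = -1/4
  x_2 = -1/4;  a_2 = 1;  x_3 = (x_2 − 1)/5 = -1/4
  x_3 = -1/4;  a_3 = 1;  x_4 = (x_3 − 1)/5 = -1/4
  x_4 = -1/4;  a_4 = 1;  x_5 = (x_4 − 1)/5 = -1/4
  x_5 = -1/4;  a_5 = 1;  x_6 = (x_5 − 1)/5 = -1/4
Digits: (3, 1, 1, 1, 1, 1).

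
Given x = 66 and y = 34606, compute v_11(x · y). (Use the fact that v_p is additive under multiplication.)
v_11(2283996) = 4

v_p(x) = 1 (factor: 66 = 11^1 · 6); v_p(y) = 3 (factor: 34606 = 11^3 · 26). Additivity: v_p(xy) = v_p(x) + v_p(y) = 1 + 3 = 4. (Direct check: xy = 2283996 = 11^4 · (156).)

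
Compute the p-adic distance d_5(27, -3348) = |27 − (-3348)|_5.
d_5(27, -3348) = 1/125

Step 1 — x − y = 27 − (-3348) = 3375. Step 2 — v_5(3375) = 3 (factor: 3375 = (5^3 · 27); the sign does not affect v_p). Step 3 — |x − y|_5 = 5^{-3} = 1/125.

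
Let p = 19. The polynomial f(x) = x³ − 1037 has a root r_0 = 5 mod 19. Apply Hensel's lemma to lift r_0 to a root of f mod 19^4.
r_3 = 39164 (mod 130321)

Hensel: r_{i+1} = r_i − f(r_i)/f′(r_i) mod 19^{i+2}, where f′(x) = 3x². Iterate:
  r_0 = 5 (mod 19)
  r_1 = 176 (mod 361)
  r_2 = 4869 (mod 6859)
  r_3 = 39164 (mod 130321)
Final: r = 39164 with f(r) ≡ 0 mod 19^4.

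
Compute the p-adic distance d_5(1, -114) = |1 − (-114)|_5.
d_5(1, -114) = 1/5

Step 1 — x − y = 1 − (-114) = 115. Step 2 — v_5(115) = 1 (factor: 115 = (5^1 · 23); the sign does not affect v_p). Step 3 — |x − y|_5 = 5^{-1} = 1/5.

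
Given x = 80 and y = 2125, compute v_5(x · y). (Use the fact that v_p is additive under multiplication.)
v_5(170000) = 4

v_p(x) = 1 (factor: 80 = 5^1 · 16); v_p(y) = 3 (factor: 2125 = 5^3 · 17). Additivity: v_p(xy) = v_p(x) + v_p(y) = 1 + 3 = 4. (Direct check: xy = 170000 = 5^4 · (272).)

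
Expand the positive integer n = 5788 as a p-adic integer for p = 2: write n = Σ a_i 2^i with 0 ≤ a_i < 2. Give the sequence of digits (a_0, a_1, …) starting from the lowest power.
(a_0, a_1, …) = (0, 0, 1, 1, 1, 0, 0, 1, 0, 1, 1, 0, 1)

Repeated division by 2 gives the digits low-to-high: 5788 = 1·2^2 + 1·2^3 + 1·2^4 + 1·2^7 + 1·2^9 + 1·2^10 + 1·2^12. Digit sequence: (0, 0, 1, 1, 1, 0, 0, 1, 0, 1, 1, 0, 1).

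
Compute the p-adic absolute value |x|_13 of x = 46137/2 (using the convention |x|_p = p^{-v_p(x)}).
|46137/2|_13 = 1/2197

Step 1 — compute v_13(x) by factoring powers of 13 out of the numerator and denominator: v_13(46137/2) = 3. Step 2 — apply |x|_p = p^{-v_p(x)} = 13^{-3} = 1/2197.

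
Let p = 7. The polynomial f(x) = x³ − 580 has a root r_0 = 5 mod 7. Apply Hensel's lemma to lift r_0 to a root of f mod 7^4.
r_3 = 47 (mod 2401)

Hensel: r_{i+1} = r_i − f(r_i)/f′(r_i) mod 7^{i+2}, where f′(x) = 3x². Iterate:
  r_0 = 5 (mod 7)
  r_1 = 47 (mod 49)
  r_2 = 47 (mod 343)
  r_3 = 47 (mod 2401)
Final: r = 47 with f(r) ≡ 0 mod 7^4.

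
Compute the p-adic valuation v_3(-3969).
v_3(-3969) = 4

v_3(n) is the largest exponent k such that 3^k divides n. Factor out: -3969 = -3^4 · 49. (Sign doesn't affect v_p.) So v_3(-3969) = 4.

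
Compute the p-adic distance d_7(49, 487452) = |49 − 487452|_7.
d_7(49, 487452) = 1/16807

Step 1 — x − y = 49 − 487452 = -487403. Step 2 — v_7(-487403) = 5 (factor: -487403 = −(7^5 · 29); the sign does not affect v_p). Step 3 — |x − y|_7 = 7^{-5} = 1/16807.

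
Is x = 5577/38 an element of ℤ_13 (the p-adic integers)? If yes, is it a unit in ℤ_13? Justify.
x ∈ ℤ_13 but not a unit; v_13(x) = 2 > 0

ℤ_13 = {x ∈ ℚ_13 : v_13(x) ≥ 0} and ℤ_13^× = {x ∈ ℤ_13 : v_13(x) = 0}. Here v_13(5577/38) = v_13(num) − v_13(den) = 2; compare against these criteria.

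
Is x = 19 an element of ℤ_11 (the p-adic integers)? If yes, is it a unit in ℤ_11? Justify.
x ∈ ℤ_11^× (unit); v_11(x) = 0

ℤ_11 = {x ∈ ℚ_11 : v_11(x) ≥ 0} and ℤ_11^× = {x ∈ ℤ_11 : v_11(x) = 0}. Here v_11(19) = v_11(num) − v_11(den) = 0; compare against these criteria.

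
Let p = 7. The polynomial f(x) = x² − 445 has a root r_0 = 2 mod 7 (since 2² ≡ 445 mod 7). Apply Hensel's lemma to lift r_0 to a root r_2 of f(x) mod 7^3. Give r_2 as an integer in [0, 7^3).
r_2 = 198 (mod 343)

Hensel's recurrence: r_{i+1} = r_i − f(r_i)·(f′(r_i))^{-1} mod 7^{i+2}, with f′(x) = 2x. Iterate:
  r_0 = 2 (mod 7)
  r_1 = 2 (mod 49)
  r_2 = 198 (mod 343)
Final: r_2 = 198, and one checks f(r_2) ≡ 0 mod 7^3.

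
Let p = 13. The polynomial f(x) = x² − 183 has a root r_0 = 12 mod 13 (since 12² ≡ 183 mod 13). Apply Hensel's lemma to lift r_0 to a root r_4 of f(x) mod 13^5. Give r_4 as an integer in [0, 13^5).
r_4 = 112800 (mod 371293)

Hensel's recurrence: r_{i+1} = r_i − f(r_i)·(f′(r_i))^{-1} mod 13^{i+2}, with f′(x) = 2x. Iterate:
  r_0 = 12 (mod 13)
  r_1 = 77 (mod 169)
  r_2 = 753 (mod 2197)
  r_3 = 27117 (mod 28561)
  r_4 = 112800 (mod 371293)
Final: r_4 = 112800, and one checks f(r_4) ≡ 0 mod 13^5.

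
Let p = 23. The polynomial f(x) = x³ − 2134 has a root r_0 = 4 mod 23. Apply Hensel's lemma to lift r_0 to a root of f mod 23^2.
r_1 = 510 (mod 529)

Hensel: r_{i+1} = r_i − f(r_i)/f′(r_i) mod 23^{i+2}, where f′(x) = 3x². Iterate:
  r_0 = 4 (mod 23)
  r_1 = 510 (mod 529)
Final: r = 510 with f(r) ≡ 0 mod 23^2.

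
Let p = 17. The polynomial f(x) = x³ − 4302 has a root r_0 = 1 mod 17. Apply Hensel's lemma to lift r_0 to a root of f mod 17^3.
r_2 = 2398 (mod 4913)

Hensel: r_{i+1} = r_i − f(r_i)/f′(r_i) mod 17^{i+2}, where f′(x) = 3x². Iterate:
  r_0 = 1 (mod 17)
  r_1 = 86 (mod 289)
  r_2 = 2398 (mod 4913)
Final: r = 2398 with f(r) ≡ 0 mod 17^3.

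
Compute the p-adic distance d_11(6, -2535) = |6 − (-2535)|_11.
d_11(6, -2535) = 1/121

Step 1 — x − y = 6 − (-2535) = 2541. Step 2 — v_11(2541) = 2 (factor: 2541 = (11^2 · 21); the sign does not affect v_p). Step 3 — |x − y|_11 = 11^{-2} = 1/121.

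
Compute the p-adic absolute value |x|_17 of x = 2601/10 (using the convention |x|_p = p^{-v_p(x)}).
|2601/10|_17 = 1/289

Step 1 — compute v_17(x) by factoring powers of 17 out of the numerator and denominator: v_17(2601/10) = 2. Step 2 — apply |x|_p = p^{-v_p(x)} = 17^{-2} = 1/289.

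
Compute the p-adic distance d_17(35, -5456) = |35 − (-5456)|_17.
d_17(35, -5456) = 1/289

Step 1 — x − y = 35 − (-5456) = 5491. Step 2 — v_17(5491) = 2 (factor: 5491 = (17^2 · 19); the sign does not affect v_p). Step 3 — |x − y|_17 = 17^{-2} = 1/289.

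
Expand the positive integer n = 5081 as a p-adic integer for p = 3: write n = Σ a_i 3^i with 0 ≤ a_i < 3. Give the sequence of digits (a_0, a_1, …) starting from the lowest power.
(a_0, a_1, …) = (2, 1, 0, 2, 2, 2, 0, 2)

Repeated division by 3 gives the digits low-to-high: 5081 = 2 + 1·3^1 + 2·3^3 + 2·3^4 + 2·3^5 + 2·3^7. Digit sequence: (2, 1, 0, 2, 2, 2, 0, 2).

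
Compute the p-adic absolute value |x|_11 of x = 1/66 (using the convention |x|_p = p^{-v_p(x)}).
|1/66|_11 = 11

Step 1 — compute v_11(x) by factoring powers of 11 out of the numerator and denominator: v_11(1/66) = -1. Step 2 — apply |x|_p = p^{-v_p(x)} = 11^{1} = 11.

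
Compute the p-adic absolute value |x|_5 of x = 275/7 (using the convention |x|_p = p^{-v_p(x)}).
|275/7|_5 = 1/25

Step 1 — compute v_5(x) by factoring powers of 5 out of the numerator and denominator: v_5(275/7) = 2. Step 2 — apply |x|_p = p^{-v_p(x)} = 5^{-2} = 1/25.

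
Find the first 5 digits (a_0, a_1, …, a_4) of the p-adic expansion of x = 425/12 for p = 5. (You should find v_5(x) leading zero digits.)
(a_0, …, a_4) = (0, 0, 1, 3, 4)

v_5(425/12) = 2, so a_0 = ... = a_1 = 0. Factor out: x = 5^2 · u with u = 17/12 a unit in ℤ_5. Expand u iteratively via a_{v+i} = u_i mod 5, u_{i+1} = (u_i − a_{v+i})/5:
  u_0 = 17/12;  a_2 = 1;  u_1 = (u_0 − 1)/5 = 1/12
  u_1 = 1/12;  a_3 = 3;  u_2 = (u_1 − 3)/5 = -7/12
  u_2 = -7/12;  a_4 = 4;  u_3 = (u_2 − 4)/5 = -11/12
Digits: (0, 0, 1, 3, 4).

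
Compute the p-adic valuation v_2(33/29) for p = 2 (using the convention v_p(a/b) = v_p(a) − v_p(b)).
v_2(33/29) = 0

Factor powers of 2 from the numerator and denominator of the reduced fraction: 33 = 2^0 · 33 and 29 = 2^0 · 29. Apply v_p(a/b) = v_p(a) − v_p(b): v_2(33/29) = 0 − 0 = 0.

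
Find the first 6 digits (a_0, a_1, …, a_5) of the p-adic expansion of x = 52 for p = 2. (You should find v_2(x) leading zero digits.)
(a_0, …, a_5) = (0, 0, 1, 0, 1, 1)

v_2(52) = 2, so a_0 = ... = a_1 = 0. Factor out: x = 2^2 · u with u = 13 a unit in ℤ_2. Expand u iteratively via a_{v+i} = u_i mod 2, u_{i+1} = (u_i − a_{v+i})/2:
  u_0 = 13;  a_2 = 1;  u_1 = (u_0 − 1)/2 = 6
  u_1 = 6;  a_3 = 0;  u_2 = (u_1 − 0)/2 = 3
  u_2 = 3;  a_4 = 1;  u_3 = (u_2 − 1)/2 = 1
  u_3 = 1;  a_5 = 1;  u_4 = (u_3 − 1)/2 = 0
Digits: (0, 0, 1, 0, 1, 1).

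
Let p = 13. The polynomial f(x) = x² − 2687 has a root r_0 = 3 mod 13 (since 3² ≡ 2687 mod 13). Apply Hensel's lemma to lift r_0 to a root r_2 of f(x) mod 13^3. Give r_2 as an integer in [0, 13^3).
r_2 = 731 (mod 2197)

Hensel's recurrence: r_{i+1} = r_i − f(r_i)·(f′(r_i))^{-1} mod 13^{i+2}, with f′(x) = 2x. Iterate:
  r_0 = 3 (mod 13)
  r_1 = 55 (mod 169)
  r_2 = 731 (mod 2197)
Final: r_2 = 731, and one checks f(r_2) ≡ 0 mod 13^3.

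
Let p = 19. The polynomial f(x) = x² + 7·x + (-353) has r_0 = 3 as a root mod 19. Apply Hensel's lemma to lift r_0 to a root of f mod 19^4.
r_3 = 41765 (mod 130321)

Hensel: r_{i+1} = r_i − f(r_i)·(f′(r_i))^{-1} mod 19^{i+2}, f′(x) = 2x + 7. Iterate:
  r_0 = 3 (mod 19)
  r_1 = 250 (mod 361)
  r_2 = 611 (mod 6859)
  r_3 = 41765 (mod 130321)
Final: r = 41765 satisfies f(r) ≡ 0 mod 19^4.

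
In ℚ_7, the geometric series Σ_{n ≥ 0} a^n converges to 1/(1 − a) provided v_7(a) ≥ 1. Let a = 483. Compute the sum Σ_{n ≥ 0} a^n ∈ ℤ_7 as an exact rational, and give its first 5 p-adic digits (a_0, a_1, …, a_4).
Σ a^n = 1/(1 − a) = -1/482;  first 5 digits = (1, 6, 3, 1, 2)

v_7(a) = 1 ≥ 1, so the series converges in ℤ_7 to 1/(1 − a) = 1/(1 − 483) = -1/482. Expand this rational in ℤ_7: compute digits iteratively via d_i = x_i mod 7, x_{i+1} = (x_i − d_i)/7. The first 5 digits are (1, 6, 3, 1, 2).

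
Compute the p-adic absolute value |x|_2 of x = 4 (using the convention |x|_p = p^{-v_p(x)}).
|4|_2 = 1/4

Step 1 — compute v_2(x) by factoring powers of 2 out of the numerator and denominator: v_2(4) = 2. Step 2 — apply |x|_p = p^{-v_p(x)} = 2^{-2} = 1/4.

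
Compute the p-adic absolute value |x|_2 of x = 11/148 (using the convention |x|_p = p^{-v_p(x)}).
|11/148|_2 = 4

Step 1 — compute v_2(x) by factoring powers of 2 out of the numerator and denominator: v_2(11/148) = -2. Step 2 — apply |x|_p = p^{-v_p(x)} = 2^{2} = 4.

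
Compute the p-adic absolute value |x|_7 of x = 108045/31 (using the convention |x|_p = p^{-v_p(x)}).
|108045/31|_7 = 1/2401

Step 1 — compute v_7(x) by factoring powers of 7 out of the numerator and denominator: v_7(108045/31) = 4. Step 2 — apply |x|_p = p^{-v_p(x)} = 7^{-4} = 1/2401.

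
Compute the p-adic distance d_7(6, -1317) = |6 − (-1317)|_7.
d_7(6, -1317) = 1/49

Step 1 — x − y = 6 − (-1317) = 1323. Step 2 — v_7(1323) = 2 (factor: 1323 = (7^2 · 27); the sign does not affect v_p). Step 3 — |x − y|_7 = 7^{-2} = 1/49.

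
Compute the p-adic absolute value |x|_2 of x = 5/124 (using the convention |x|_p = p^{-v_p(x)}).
|5/124|_2 = 4

Step 1 — compute v_2(x) by factoring powers of 2 out of the numerator and denominator: v_2(5/124) = -2. Step 2 — apply |x|_p = p^{-v_p(x)} = 2^{2} = 4.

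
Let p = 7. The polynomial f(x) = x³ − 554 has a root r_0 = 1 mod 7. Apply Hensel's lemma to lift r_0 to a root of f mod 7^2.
r_1 = 22 (mod 49)

Hensel: r_{i+1} = r_i − f(r_i)/f′(r_i) mod 7^{i+2}, where f′(x) = 3x². Iterate:
  r_0 = 1 (mod 7)
  r_1 = 22 (mod 49)
Final: r = 22 with f(r) ≡ 0 mod 7^2.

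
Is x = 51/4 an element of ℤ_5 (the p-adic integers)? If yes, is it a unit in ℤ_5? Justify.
x ∈ ℤ_5^× (unit); v_5(x) = 0

ℤ_5 = {x ∈ ℚ_5 : v_5(x) ≥ 0} and ℤ_5^× = {x ∈ ℤ_5 : v_5(x) = 0}. Here v_5(51/4) = v_5(num) − v_5(den) = 0; compare against these criteria.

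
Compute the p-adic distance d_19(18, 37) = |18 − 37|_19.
d_19(18, 37) = 1/19

Step 1 — x − y = 18 − 37 = -19. Step 2 — v_19(-19) = 1 (factor: -19 = −(19^1 · 1); the sign does not affect v_p). Step 3 — |x − y|_19 = 19^{-1} = 1/19.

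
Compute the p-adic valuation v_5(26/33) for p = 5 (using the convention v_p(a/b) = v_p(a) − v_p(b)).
v_5(26/33) = 0

Factor powers of 5 from the numerator and denominator of the reduced fraction: 26 = 5^0 · 26 and 33 = 5^0 · 33. Apply v_p(a/b) = v_p(a) − v_p(b): v_5(26/33) = 0 − 0 = 0.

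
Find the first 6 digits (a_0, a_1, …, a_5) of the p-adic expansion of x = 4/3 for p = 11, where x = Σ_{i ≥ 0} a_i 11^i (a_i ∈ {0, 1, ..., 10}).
(a_0, …, a_5) = (5, 7, 3, 7, 3, 7)

v_11(4/3) = 0 (numerator and denominator both coprime to 11), so x ∈ ℤ_11^×. Compute digits iteratively via a_i = x_i mod 11, x_{i+1} = (x_i − a_i)/11, with x_0 = x:
  x_0 = 4/3;  a_0 = 5;  x_1 = (x_0 − 5)/11 = -1/3
  x_1 = -1/3;  a_1 = 7;  x_2 = (x_1 − 7)/11 = -2/3
  x_2 = -2/3;  a_2 = 3;  x_3 = (x_2 − 3)/11 = -1/3
  x_3 = -1/3;  a_3 = 7;  x_4 = (x_3 − 7)/11 = -2/3
  x_4 = -2/3;  a_4 = 3;  x_5 = (x_4 − 3)/11 = -1/3
  x_5 = -1/3;  a_5 = 7;  x_6 = (x_5 − 7)/11 = -2/3
Digits: (5, 7, 3, 7, 3, 7).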